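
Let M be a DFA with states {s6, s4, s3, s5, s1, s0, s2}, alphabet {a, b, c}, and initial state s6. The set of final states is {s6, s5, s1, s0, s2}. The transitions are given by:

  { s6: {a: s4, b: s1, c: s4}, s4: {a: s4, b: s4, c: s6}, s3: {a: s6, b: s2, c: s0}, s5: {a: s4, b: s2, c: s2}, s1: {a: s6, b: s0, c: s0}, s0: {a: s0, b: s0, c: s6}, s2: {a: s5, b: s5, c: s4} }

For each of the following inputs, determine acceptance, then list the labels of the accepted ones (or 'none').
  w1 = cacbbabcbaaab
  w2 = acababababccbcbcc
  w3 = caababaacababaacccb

w2, w3

w1: Trace: s6 -c-> s4 -a-> s4 -c-> s6 -b-> s1 -b-> s0 -a-> s0 -b-> s0 -c-> s6 -b-> s1 -a-> s6 -a-> s4 -a-> s4 -b-> s4  → end s4, rejected
w2: Trace: s6 -a-> s4 -c-> s6 -a-> s4 -b-> s4 -a-> s4 -b-> s4 -a-> s4 -b-> s4 -a-> s4 -b-> s4 -c-> s6 -c-> s4 -b-> s4 -c-> s6 -b-> s1 -c-> s0 -c-> s6  → end s6, accepted
w3: Trace: s6 -c-> s4 -a-> s4 -a-> s4 -b-> s4 -a-> s4 -b-> s4 -a-> s4 -a-> s4 -c-> s6 -a-> s4 -b-> s4 -a-> s4 -b-> s4 -a-> s4 -a-> s4 -c-> s6 -c-> s4 -c-> s6 -b-> s1  → end s1, accepted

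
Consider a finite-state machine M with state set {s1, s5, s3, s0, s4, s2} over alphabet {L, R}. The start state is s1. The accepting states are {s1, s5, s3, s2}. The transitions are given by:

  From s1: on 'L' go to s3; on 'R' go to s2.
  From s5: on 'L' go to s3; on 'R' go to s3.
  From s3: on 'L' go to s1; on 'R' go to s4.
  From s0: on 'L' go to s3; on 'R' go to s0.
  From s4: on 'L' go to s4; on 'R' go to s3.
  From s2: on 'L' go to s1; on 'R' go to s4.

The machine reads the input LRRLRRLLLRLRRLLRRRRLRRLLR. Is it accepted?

start at s1
read 'L': s1 → s3
read 'R': s3 → s4
read 'R': s4 → s3
read 'L': s3 → s1
read 'R': s1 → s2
read 'R': s2 → s4
read 'L': s4 → s4
read 'L': s4 → s4
read 'L': s4 → s4
read 'R': s4 → s3
read 'L': s3 → s1
read 'R': s1 → s2
read 'R': s2 → s4
read 'L': s4 → s4
read 'L': s4 → s4
read 'R': s4 → s3
read 'R': s3 → s4
read 'R': s4 → s3
read 'R': s3 → s4
read 'L': s4 → s4
read 'R': s4 → s3
read 'R': s3 → s4
read 'L': s4 → s4
read 'L': s4 → s4
read 'R': s4 → s3
End state s3 is accepting.

Yes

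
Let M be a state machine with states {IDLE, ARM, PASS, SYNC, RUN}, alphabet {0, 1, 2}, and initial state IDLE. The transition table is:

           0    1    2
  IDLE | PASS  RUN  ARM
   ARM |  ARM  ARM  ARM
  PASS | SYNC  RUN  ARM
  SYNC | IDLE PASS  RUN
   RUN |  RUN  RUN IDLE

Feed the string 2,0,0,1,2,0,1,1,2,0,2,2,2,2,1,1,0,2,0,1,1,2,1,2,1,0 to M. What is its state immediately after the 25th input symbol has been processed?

ARM

start at IDLE
read '2': IDLE → ARM
read '0': ARM → ARM
read '0': ARM → ARM
read '1': ARM → ARM
read '2': ARM → ARM
read '0': ARM → ARM
read '1': ARM → ARM
read '1': ARM → ARM
read '2': ARM → ARM
read '0': ARM → ARM
read '2': ARM → ARM
read '2': ARM → ARM
read '2': ARM → ARM
read '2': ARM → ARM
read '1': ARM → ARM
read '1': ARM → ARM
read '0': ARM → ARM
read '2': ARM → ARM
read '0': ARM → ARM
read '1': ARM → ARM
read '1': ARM → ARM
read '2': ARM → ARM
read '1': ARM → ARM
read '2': ARM → ARM
read '1': ARM → ARM
After 25 symbols: ARM.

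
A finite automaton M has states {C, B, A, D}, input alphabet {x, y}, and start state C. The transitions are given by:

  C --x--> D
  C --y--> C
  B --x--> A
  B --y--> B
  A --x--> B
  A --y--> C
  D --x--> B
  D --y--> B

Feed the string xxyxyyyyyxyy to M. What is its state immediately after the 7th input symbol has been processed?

start at C
read 'x': C → D
read 'x': D → B
read 'y': B → B
read 'x': B → A
read 'y': A → C
read 'y': C → C
read 'y': C → C
After 7 symbols: C.

C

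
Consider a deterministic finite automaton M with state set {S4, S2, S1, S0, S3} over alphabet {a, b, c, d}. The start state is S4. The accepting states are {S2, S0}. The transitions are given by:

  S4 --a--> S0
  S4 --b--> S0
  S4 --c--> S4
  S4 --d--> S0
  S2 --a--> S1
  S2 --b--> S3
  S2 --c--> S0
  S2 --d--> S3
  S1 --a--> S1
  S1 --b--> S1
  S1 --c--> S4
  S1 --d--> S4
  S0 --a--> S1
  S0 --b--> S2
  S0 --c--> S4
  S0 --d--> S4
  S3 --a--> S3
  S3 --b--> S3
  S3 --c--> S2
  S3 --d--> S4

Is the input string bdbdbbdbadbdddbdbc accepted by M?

No

S4 → S0 → S4 → S0 → S4 → S0 → S2 → S3 → S3 → S3 → S4 → S0 → S4 → S0 → S4 → S0 → S4 → S0 → S4
End state S4 is not accepting.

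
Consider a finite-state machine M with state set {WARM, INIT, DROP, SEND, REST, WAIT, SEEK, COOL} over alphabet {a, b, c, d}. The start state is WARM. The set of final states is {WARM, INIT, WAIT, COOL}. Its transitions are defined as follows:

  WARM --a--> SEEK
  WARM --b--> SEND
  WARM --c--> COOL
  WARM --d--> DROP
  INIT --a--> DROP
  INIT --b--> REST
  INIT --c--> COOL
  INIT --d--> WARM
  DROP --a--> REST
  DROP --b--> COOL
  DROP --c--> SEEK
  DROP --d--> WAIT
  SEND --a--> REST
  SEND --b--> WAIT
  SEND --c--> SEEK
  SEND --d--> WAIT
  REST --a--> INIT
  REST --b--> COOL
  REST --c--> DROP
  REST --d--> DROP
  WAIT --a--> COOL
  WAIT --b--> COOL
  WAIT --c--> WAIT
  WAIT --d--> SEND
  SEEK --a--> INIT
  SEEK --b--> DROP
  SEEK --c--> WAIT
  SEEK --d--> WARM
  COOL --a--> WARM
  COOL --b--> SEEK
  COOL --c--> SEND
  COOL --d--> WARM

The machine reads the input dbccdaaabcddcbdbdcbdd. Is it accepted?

WARM → DROP → COOL → SEND → SEEK → WARM → SEEK → INIT → DROP → COOL → SEND → WAIT → SEND → SEEK → DROP → WAIT → COOL → WARM → COOL → SEEK → WARM → DROP
End state DROP is not accepting.

No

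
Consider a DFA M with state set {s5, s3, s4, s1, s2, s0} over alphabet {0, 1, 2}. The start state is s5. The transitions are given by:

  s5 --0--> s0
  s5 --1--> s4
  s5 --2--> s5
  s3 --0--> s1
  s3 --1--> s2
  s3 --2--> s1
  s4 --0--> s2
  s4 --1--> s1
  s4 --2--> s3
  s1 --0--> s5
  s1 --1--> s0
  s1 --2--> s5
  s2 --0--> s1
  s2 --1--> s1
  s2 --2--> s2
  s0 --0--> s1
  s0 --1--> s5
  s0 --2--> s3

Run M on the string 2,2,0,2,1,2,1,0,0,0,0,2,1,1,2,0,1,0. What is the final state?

s0

s5 → s5 → s5 → s0 → s3 → s2 → s2 → s1 → s5 → s0 → s1 → s5 → s5 → s4 → s1 → s5 → s0 → s5 → s0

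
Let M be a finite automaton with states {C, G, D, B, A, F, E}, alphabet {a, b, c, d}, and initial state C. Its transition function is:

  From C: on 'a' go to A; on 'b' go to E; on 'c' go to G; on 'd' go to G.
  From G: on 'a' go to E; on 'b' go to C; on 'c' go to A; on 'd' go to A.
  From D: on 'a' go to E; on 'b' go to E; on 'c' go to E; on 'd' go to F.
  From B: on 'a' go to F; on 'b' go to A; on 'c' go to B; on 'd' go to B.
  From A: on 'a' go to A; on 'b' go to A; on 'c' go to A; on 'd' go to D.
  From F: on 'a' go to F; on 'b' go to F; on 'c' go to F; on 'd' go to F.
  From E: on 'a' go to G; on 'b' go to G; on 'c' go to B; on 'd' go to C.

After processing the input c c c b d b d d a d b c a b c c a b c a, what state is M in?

F

Trace: C -c-> G -c-> A -c-> A -b-> A -d-> D -b-> E -d-> C -d-> G -a-> E -d-> C -b-> E -c-> B -a-> F -b-> F -c-> F -c-> F -a-> F -b-> F -c-> F -a-> F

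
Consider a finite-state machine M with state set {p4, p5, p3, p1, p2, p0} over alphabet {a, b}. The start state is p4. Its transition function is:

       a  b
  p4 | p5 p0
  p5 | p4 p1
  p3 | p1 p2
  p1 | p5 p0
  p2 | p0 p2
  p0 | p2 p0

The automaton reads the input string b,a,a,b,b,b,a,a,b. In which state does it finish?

Trace: p4 -b-> p0 -a-> p2 -a-> p0 -b-> p0 -b-> p0 -b-> p0 -a-> p2 -a-> p0 -b-> p0

p0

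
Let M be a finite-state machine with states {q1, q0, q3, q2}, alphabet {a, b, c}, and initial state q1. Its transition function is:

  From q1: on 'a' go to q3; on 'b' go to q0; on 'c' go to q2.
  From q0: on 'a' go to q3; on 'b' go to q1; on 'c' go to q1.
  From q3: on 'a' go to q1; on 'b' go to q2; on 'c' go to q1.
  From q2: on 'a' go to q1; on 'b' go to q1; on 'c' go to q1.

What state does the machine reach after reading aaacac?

q1

Trace: q1 -a-> q3 -a-> q1 -a-> q3 -c-> q1 -a-> q3 -c-> q1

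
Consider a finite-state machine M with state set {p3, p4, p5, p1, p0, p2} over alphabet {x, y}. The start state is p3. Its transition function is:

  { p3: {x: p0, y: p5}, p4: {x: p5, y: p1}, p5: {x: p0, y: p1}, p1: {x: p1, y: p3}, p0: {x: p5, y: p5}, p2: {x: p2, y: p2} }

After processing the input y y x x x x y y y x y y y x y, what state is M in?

Trace: p3 -y-> p5 -y-> p1 -x-> p1 -x-> p1 -x-> p1 -x-> p1 -y-> p3 -y-> p5 -y-> p1 -x-> p1 -y-> p3 -y-> p5 -y-> p1 -x-> p1 -y-> p3

p3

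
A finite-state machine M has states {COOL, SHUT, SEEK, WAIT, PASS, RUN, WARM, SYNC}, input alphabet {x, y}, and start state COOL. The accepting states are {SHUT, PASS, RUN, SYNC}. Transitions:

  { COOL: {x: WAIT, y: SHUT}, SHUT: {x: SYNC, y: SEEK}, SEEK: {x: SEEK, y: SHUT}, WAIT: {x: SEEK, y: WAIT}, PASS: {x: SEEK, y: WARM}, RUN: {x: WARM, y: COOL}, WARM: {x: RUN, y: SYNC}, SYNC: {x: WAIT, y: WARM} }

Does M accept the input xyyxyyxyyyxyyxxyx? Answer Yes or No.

Yes

start at COOL
read 'x': COOL → WAIT
read 'y': WAIT → WAIT
read 'y': WAIT → WAIT
read 'x': WAIT → SEEK
read 'y': SEEK → SHUT
read 'y': SHUT → SEEK
read 'x': SEEK → SEEK
read 'y': SEEK → SHUT
read 'y': SHUT → SEEK
read 'y': SEEK → SHUT
read 'x': SHUT → SYNC
read 'y': SYNC → WARM
read 'y': WARM → SYNC
read 'x': SYNC → WAIT
read 'x': WAIT → SEEK
read 'y': SEEK → SHUT
read 'x': SHUT → SYNC
End state SYNC is accepting.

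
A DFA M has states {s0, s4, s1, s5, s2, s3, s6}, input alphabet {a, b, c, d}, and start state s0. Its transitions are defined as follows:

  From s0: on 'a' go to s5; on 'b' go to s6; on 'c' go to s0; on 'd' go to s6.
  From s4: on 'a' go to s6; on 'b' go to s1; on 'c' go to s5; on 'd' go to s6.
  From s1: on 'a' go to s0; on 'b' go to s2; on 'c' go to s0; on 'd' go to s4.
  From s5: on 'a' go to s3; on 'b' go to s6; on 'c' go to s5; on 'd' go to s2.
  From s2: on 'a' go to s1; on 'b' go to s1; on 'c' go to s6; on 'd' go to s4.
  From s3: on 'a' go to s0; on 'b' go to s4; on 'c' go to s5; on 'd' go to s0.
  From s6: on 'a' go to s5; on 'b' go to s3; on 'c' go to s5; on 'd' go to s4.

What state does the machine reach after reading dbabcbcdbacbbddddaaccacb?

s6

Trace: s0 -d-> s6 -b-> s3 -a-> s0 -b-> s6 -c-> s5 -b-> s6 -c-> s5 -d-> s2 -b-> s1 -a-> s0 -c-> s0 -b-> s6 -b-> s3 -d-> s0 -d-> s6 -d-> s4 -d-> s6 -a-> s5 -a-> s3 -c-> s5 -c-> s5 -a-> s3 -c-> s5 -b-> s6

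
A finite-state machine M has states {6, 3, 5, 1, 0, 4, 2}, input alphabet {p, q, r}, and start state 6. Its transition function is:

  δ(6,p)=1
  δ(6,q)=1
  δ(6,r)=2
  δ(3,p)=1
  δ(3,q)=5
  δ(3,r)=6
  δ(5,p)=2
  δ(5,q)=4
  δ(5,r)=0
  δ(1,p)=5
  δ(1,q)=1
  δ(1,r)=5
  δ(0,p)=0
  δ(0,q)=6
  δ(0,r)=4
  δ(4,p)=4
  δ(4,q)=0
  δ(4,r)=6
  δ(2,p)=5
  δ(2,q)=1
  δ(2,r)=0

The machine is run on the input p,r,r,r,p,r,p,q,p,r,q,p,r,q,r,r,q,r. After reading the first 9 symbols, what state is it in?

5

Trace: 6 -p-> 1 -r-> 5 -r-> 0 -r-> 4 -p-> 4 -r-> 6 -p-> 1 -q-> 1 -p-> 5
After 9 symbols: 5.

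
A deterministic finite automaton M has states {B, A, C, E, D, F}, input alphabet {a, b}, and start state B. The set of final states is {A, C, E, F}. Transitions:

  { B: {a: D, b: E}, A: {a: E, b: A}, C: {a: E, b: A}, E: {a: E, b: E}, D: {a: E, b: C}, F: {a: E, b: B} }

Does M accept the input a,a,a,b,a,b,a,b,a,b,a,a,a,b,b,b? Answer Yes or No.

start at B
read 'a': B → D
read 'a': D → E
read 'a': E → E
read 'b': E → E
read 'a': E → E
read 'b': E → E
read 'a': E → E
read 'b': E → E
read 'a': E → E
read 'b': E → E
read 'a': E → E
read 'a': E → E
read 'a': E → E
read 'b': E → E
read 'b': E → E
read 'b': E → E
End state E is accepting.

Yes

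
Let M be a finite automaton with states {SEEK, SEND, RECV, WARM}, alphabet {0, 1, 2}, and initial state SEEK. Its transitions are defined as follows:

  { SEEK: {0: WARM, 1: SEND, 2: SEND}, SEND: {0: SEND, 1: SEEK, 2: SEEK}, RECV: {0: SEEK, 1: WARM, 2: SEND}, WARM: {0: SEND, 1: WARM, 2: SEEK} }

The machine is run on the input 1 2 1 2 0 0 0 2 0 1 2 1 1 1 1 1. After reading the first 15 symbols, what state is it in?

SEEK

SEEK → SEND → SEEK → SEND → SEEK → WARM → SEND → SEND → SEEK → WARM → WARM → SEEK → SEND → SEEK → SEND → SEEK
After 15 symbols: SEEK.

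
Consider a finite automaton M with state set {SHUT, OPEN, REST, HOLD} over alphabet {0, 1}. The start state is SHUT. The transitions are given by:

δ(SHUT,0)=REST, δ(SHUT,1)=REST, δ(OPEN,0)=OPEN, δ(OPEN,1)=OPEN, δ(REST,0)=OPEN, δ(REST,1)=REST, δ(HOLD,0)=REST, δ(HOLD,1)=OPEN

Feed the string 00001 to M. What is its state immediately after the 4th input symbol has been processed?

OPEN

start at SHUT
read '0': SHUT → REST
read '0': REST → OPEN
read '0': OPEN → OPEN
read '0': OPEN → OPEN
After 4 symbols: OPEN.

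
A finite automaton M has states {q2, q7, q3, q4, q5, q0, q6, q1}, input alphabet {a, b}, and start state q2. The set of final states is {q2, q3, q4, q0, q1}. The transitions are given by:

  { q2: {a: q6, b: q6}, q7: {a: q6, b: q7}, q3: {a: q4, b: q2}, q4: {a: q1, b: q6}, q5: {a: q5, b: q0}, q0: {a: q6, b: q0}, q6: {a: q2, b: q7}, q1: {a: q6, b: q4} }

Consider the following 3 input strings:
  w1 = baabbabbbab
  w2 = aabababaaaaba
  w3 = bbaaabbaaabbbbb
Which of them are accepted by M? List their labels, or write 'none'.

none

w1: q2 → q6 → q2 → q6 → q7 → q7 → q6 → q7 → q7 → q7 → q6 → q7  → end q7, rejected
w2: q2 → q6 → q2 → q6 → q2 → q6 → q2 → q6 → q2 → q6 → q2 → q6 → q7 → q6  → end q6, rejected
w3: q2 → q6 → q7 → q6 → q2 → q6 → q7 → q7 → q6 → q2 → q6 → q7 → q7 → q7 → q7 → q7  → end q7, rejected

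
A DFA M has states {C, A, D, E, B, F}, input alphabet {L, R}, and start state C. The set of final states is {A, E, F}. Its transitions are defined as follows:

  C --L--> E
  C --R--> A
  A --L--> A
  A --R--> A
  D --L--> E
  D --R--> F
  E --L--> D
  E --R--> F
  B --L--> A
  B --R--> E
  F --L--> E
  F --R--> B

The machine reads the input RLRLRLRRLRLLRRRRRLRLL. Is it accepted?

Yes

C → A → A → A → A → A → A → A → A → A → A → A → A → A → A → A → A → A → A → A → A → A
End state A is accepting.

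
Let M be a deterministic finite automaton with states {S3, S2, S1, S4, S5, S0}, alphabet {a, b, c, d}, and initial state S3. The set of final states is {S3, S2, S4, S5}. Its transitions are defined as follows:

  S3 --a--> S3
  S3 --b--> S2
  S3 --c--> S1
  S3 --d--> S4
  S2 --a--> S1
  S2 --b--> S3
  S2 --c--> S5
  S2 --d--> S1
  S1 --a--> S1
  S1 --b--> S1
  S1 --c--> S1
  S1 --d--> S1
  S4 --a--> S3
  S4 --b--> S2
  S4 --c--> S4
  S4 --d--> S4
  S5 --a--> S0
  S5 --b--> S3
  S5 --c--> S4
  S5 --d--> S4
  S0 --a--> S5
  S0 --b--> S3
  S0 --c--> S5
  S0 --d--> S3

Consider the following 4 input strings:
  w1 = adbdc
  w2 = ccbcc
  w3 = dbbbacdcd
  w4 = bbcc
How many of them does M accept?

w1:
  start at S3
  read 'a': S3 → S3
  read 'd': S3 → S4
  read 'b': S4 → S2
  read 'd': S2 → S1
  read 'c': S1 → S1
  end S1, rejected
w2:
  start at S3
  read 'c': S3 → S1
  read 'c': S1 → S1
  read 'b': S1 → S1
  read 'c': S1 → S1
  read 'c': S1 → S1
  end S1, rejected
w3:
  start at S3
  read 'd': S3 → S4
  read 'b': S4 → S2
  read 'b': S2 → S3
  read 'b': S3 → S2
  read 'a': S2 → S1
  read 'c': S1 → S1
  read 'd': S1 → S1
  read 'c': S1 → S1
  read 'd': S1 → S1
  end S1, rejected
w4:
  start at S3
  read 'b': S3 → S2
  read 'b': S2 → S3
  read 'c': S3 → S1
  read 'c': S1 → S1
  end S1, rejected

0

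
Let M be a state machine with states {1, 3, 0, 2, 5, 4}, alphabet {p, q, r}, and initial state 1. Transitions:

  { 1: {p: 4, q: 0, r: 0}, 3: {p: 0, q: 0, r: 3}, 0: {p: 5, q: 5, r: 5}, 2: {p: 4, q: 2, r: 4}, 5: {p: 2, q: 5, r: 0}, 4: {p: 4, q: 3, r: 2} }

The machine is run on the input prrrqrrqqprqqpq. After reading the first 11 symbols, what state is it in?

start at 1
read 'p': 1 → 4
read 'r': 4 → 2
read 'r': 2 → 4
read 'r': 4 → 2
read 'q': 2 → 2
read 'r': 2 → 4
read 'r': 4 → 2
read 'q': 2 → 2
read 'q': 2 → 2
read 'p': 2 → 4
read 'r': 4 → 2
After 11 symbols: 2.

2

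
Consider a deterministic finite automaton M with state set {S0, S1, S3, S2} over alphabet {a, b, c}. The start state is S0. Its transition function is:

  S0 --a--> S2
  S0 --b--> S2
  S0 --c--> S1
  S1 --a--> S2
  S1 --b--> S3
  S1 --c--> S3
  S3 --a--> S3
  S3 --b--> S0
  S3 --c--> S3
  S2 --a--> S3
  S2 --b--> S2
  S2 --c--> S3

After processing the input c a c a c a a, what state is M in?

S0 → S1 → S2 → S3 → S3 → S3 → S3 → S3

S3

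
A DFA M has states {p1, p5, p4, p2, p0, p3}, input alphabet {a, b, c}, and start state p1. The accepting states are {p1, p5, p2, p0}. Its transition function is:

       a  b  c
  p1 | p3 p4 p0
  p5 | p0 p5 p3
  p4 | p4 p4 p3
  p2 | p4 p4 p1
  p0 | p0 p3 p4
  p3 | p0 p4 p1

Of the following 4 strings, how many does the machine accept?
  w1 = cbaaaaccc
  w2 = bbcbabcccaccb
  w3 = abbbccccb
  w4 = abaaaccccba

w1: Trace: p1 -c-> p0 -b-> p3 -a-> p0 -a-> p0 -a-> p0 -a-> p0 -c-> p4 -c-> p3 -c-> p1  → end p1, accepted
w2: Trace: p1 -b-> p4 -b-> p4 -c-> p3 -b-> p4 -a-> p4 -b-> p4 -c-> p3 -c-> p1 -c-> p0 -a-> p0 -c-> p4 -c-> p3 -b-> p4  → end p4, rejected
w3: Trace: p1 -a-> p3 -b-> p4 -b-> p4 -b-> p4 -c-> p3 -c-> p1 -c-> p0 -c-> p4 -b-> p4  → end p4, rejected
w4: Trace: p1 -a-> p3 -b-> p4 -a-> p4 -a-> p4 -a-> p4 -c-> p3 -c-> p1 -c-> p0 -c-> p4 -b-> p4 -a-> p4  → end p4, rejected

1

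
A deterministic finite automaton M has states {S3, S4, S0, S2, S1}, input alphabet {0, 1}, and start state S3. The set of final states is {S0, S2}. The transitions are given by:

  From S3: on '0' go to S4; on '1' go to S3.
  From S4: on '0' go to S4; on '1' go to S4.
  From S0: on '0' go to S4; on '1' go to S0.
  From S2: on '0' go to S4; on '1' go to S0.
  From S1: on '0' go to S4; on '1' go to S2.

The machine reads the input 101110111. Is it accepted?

No

start at S3
read '1': S3 → S3
read '0': S3 → S4
read '1': S4 → S4
read '1': S4 → S4
read '1': S4 → S4
read '0': S4 → S4
read '1': S4 → S4
read '1': S4 → S4
read '1': S4 → S4
End state S4 is not accepting.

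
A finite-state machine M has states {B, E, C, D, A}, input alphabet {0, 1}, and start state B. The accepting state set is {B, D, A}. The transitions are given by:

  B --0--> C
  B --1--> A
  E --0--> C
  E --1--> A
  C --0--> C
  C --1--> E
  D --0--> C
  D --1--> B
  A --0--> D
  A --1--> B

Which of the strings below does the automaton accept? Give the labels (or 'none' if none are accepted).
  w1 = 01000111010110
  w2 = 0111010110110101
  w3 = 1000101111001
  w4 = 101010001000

w1

w1:
  start at B
  read '0': B → C
  read '1': C → E
  read '0': E → C
  read '0': C → C
  read '0': C → C
  read '1': C → E
  read '1': E → A
  read '1': A → B
  read '0': B → C
  read '1': C → E
  read '0': E → C
  read '1': C → E
  read '1': E → A
  read '0': A → D
  end D, accepted
w2:
  start at B
  read '0': B → C
  read '1': C → E
  read '1': E → A
  read '1': A → B
  read '0': B → C
  read '1': C → E
  read '0': E → C
  read '1': C → E
  read '1': E → A
  read '0': A → D
  read '1': D → B
  read '1': B → A
  read '0': A → D
  read '1': D → B
  read '0': B → C
  read '1': C → E
  end E, rejected
w3:
  start at B
  read '1': B → A
  read '0': A → D
  read '0': D → C
  read '0': C → C
  read '1': C → E
  read '0': E → C
  read '1': C → E
  read '1': E → A
  read '1': A → B
  read '1': B → A
  read '0': A → D
  read '0': D → C
  read '1': C → E
  end E, rejected
w4:
  start at B
  read '1': B → A
  read '0': A → D
  read '1': D → B
  read '0': B → C
  read '1': C → E
  read '0': E → C
  read '0': C → C
  read '0': C → C
  read '1': C → E
  read '0': E → C
  read '0': C → C
  read '0': C → C
  end C, rejected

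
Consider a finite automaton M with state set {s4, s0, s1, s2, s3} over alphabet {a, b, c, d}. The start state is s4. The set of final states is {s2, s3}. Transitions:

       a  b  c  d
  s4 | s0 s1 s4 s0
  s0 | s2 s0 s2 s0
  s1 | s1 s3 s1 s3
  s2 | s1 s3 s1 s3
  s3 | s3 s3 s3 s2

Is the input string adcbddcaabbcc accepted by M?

Yes

start at s4
read 'a': s4 → s0
read 'd': s0 → s0
read 'c': s0 → s2
read 'b': s2 → s3
read 'd': s3 → s2
read 'd': s2 → s3
read 'c': s3 → s3
read 'a': s3 → s3
read 'a': s3 → s3
read 'b': s3 → s3
read 'b': s3 → s3
read 'c': s3 → s3
read 'c': s3 → s3
End state s3 is accepting.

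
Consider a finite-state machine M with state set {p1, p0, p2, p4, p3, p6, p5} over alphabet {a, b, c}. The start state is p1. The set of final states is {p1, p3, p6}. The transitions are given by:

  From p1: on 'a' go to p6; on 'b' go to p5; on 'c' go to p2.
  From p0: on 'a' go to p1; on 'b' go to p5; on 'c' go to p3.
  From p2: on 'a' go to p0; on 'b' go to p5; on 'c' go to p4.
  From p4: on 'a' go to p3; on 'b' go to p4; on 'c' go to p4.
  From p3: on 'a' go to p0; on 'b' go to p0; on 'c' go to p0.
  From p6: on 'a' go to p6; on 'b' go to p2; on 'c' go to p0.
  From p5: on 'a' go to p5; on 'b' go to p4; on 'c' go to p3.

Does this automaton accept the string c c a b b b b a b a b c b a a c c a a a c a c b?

Trace: p1 -c-> p2 -c-> p4 -a-> p3 -b-> p0 -b-> p5 -b-> p4 -b-> p4 -a-> p3 -b-> p0 -a-> p1 -b-> p5 -c-> p3 -b-> p0 -a-> p1 -a-> p6 -c-> p0 -c-> p3 -a-> p0 -a-> p1 -a-> p6 -c-> p0 -a-> p1 -c-> p2 -b-> p5
End state p5 is not accepting.

No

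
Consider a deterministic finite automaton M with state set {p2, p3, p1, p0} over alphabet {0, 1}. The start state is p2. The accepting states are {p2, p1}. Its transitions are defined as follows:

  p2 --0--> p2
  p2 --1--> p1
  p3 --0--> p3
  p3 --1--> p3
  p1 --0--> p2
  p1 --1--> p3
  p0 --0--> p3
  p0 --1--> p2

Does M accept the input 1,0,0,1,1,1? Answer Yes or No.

p2 → p1 → p2 → p2 → p1 → p3 → p3
End state p3 is not accepting.

No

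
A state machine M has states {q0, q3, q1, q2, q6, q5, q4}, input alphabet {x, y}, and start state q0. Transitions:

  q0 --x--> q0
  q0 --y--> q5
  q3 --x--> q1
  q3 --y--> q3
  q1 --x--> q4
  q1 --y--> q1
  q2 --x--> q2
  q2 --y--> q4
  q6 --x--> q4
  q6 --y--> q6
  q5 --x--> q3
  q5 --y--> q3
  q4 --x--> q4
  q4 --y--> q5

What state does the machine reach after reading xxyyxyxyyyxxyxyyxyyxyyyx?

Trace: q0 -x-> q0 -x-> q0 -y-> q5 -y-> q3 -x-> q1 -y-> q1 -x-> q4 -y-> q5 -y-> q3 -y-> q3 -x-> q1 -x-> q4 -y-> q5 -x-> q3 -y-> q3 -y-> q3 -x-> q1 -y-> q1 -y-> q1 -x-> q4 -y-> q5 -y-> q3 -y-> q3 -x-> q1

q1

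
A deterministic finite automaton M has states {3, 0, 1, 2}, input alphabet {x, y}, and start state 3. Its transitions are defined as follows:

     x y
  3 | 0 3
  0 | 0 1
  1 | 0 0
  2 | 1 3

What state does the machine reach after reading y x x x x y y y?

1

Trace: 3 -y-> 3 -x-> 0 -x-> 0 -x-> 0 -x-> 0 -y-> 1 -y-> 0 -y-> 1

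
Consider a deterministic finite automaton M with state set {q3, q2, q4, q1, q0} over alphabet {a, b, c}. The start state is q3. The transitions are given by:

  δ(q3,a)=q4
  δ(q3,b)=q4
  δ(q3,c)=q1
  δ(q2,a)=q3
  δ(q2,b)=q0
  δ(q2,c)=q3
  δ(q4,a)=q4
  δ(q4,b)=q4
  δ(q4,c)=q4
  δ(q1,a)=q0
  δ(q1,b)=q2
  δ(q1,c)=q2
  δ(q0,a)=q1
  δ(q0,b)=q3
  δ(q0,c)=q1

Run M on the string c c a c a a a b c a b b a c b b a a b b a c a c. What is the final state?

q4

start at q3
read 'c': q3 → q1
read 'c': q1 → q2
read 'a': q2 → q3
read 'c': q3 → q1
read 'a': q1 → q0
read 'a': q0 → q1
read 'a': q1 → q0
read 'b': q0 → q3
read 'c': q3 → q1
read 'a': q1 → q0
read 'b': q0 → q3
read 'b': q3 → q4
read 'a': q4 → q4
read 'c': q4 → q4
read 'b': q4 → q4
read 'b': q4 → q4
read 'a': q4 → q4
read 'a': q4 → q4
read 'b': q4 → q4
read 'b': q4 → q4
read 'a': q4 → q4
read 'c': q4 → q4
read 'a': q4 → q4
read 'c': q4 → q4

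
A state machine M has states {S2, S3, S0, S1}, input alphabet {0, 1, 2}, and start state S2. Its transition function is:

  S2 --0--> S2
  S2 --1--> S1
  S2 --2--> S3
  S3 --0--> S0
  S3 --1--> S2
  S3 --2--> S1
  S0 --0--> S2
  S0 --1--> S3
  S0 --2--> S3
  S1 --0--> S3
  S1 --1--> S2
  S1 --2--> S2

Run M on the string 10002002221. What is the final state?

S1

Trace: S2 -1-> S1 -0-> S3 -0-> S0 -0-> S2 -2-> S3 -0-> S0 -0-> S2 -2-> S3 -2-> S1 -2-> S2 -1-> S1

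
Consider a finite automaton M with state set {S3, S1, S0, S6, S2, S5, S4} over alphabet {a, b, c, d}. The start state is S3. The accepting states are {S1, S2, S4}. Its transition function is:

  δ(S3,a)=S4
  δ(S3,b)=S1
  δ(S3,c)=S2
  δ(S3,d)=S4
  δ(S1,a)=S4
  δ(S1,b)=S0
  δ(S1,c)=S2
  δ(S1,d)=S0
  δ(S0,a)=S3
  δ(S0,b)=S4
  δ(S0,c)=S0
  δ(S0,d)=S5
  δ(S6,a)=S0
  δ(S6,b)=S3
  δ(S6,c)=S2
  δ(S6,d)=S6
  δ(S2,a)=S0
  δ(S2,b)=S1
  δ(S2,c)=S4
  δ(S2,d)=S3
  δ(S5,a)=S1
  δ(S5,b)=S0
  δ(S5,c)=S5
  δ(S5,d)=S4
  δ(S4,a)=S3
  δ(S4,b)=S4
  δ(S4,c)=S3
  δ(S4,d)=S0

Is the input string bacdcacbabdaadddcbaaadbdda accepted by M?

Yes

Trace: S3 -b-> S1 -a-> S4 -c-> S3 -d-> S4 -c-> S3 -a-> S4 -c-> S3 -b-> S1 -a-> S4 -b-> S4 -d-> S0 -a-> S3 -a-> S4 -d-> S0 -d-> S5 -d-> S4 -c-> S3 -b-> S1 -a-> S4 -a-> S3 -a-> S4 -d-> S0 -b-> S4 -d-> S0 -d-> S5 -a-> S1
End state S1 is accepting.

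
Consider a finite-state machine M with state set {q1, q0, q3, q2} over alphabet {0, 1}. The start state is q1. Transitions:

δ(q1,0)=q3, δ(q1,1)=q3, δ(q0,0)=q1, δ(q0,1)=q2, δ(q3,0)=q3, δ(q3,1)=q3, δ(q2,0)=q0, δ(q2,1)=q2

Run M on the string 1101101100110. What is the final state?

Trace: q1 -1-> q3 -1-> q3 -0-> q3 -1-> q3 -1-> q3 -0-> q3 -1-> q3 -1-> q3 -0-> q3 -0-> q3 -1-> q3 -1-> q3 -0-> q3

q3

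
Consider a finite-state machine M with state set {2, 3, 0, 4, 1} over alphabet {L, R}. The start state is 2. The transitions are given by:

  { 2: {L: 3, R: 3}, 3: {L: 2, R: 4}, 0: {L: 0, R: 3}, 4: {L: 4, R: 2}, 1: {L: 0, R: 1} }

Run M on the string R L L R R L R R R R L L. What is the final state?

4

2 → 3 → 2 → 3 → 4 → 2 → 3 → 4 → 2 → 3 → 4 → 4 → 4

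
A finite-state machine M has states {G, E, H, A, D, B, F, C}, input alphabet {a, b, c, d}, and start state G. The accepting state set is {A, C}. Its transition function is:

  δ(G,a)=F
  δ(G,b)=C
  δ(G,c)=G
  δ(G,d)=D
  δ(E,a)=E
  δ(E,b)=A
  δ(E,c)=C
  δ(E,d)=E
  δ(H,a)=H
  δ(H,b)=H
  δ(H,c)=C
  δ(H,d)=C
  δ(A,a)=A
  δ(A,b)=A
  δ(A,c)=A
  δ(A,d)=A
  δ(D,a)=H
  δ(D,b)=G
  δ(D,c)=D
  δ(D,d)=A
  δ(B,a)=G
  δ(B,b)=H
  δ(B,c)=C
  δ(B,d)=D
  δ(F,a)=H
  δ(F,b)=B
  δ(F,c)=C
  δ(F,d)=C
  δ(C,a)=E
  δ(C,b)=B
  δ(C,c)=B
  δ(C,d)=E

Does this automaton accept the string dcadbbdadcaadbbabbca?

G → D → D → H → C → B → H → C → E → E → C → E → E → E → A → A → A → A → A → A → A
End state A is accepting.

Yes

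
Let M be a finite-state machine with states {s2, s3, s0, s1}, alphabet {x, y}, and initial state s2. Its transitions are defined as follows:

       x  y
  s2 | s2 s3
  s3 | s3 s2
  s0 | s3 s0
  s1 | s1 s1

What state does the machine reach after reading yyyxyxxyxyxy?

s3

start at s2
read 'y': s2 → s3
read 'y': s3 → s2
read 'y': s2 → s3
read 'x': s3 → s3
read 'y': s3 → s2
read 'x': s2 → s2
read 'x': s2 → s2
read 'y': s2 → s3
read 'x': s3 → s3
read 'y': s3 → s2
read 'x': s2 → s2
read 'y': s2 → s3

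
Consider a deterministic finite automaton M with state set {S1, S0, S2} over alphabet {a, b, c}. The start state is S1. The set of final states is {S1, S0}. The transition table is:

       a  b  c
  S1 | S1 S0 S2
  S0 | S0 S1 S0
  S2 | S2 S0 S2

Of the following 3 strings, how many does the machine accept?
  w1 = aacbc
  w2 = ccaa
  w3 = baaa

w1:
  start at S1
  read 'a': S1 → S1
  read 'a': S1 → S1
  read 'c': S1 → S2
  read 'b': S2 → S0
  read 'c': S0 → S0
  end S0, accepted
w2:
  start at S1
  read 'c': S1 → S2
  read 'c': S2 → S2
  read 'a': S2 → S2
  read 'a': S2 → S2
  end S2, rejected
w3:
  start at S1
  read 'b': S1 → S0
  read 'a': S0 → S0
  read 'a': S0 → S0
  read 'a': S0 → S0
  end S0, accepted

2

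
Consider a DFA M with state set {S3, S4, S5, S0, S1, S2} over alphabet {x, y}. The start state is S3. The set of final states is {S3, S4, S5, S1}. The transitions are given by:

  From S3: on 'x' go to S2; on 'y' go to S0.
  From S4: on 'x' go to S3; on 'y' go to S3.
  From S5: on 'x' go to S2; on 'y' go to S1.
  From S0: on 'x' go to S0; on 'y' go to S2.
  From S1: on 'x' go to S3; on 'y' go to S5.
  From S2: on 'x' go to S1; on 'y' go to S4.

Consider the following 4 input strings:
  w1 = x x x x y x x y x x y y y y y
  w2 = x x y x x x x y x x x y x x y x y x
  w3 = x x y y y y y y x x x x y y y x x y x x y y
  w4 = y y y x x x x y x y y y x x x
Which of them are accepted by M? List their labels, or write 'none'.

w1, w2, w3, w4

w1: Trace: S3 -x-> S2 -x-> S1 -x-> S3 -x-> S2 -y-> S4 -x-> S3 -x-> S2 -y-> S4 -x-> S3 -x-> S2 -y-> S4 -y-> S3 -y-> S0 -y-> S2 -y-> S4  → end S4, accepted
w2: Trace: S3 -x-> S2 -x-> S1 -y-> S5 -x-> S2 -x-> S1 -x-> S3 -x-> S2 -y-> S4 -x-> S3 -x-> S2 -x-> S1 -y-> S5 -x-> S2 -x-> S1 -y-> S5 -x-> S2 -y-> S4 -x-> S3  → end S3, accepted
w3: Trace: S3 -x-> S2 -x-> S1 -y-> S5 -y-> S1 -y-> S5 -y-> S1 -y-> S5 -y-> S1 -x-> S3 -x-> S2 -x-> S1 -x-> S3 -y-> S0 -y-> S2 -y-> S4 -x-> S3 -x-> S2 -y-> S4 -x-> S3 -x-> S2 -y-> S4 -y-> S3  → end S3, accepted
w4: Trace: S3 -y-> S0 -y-> S2 -y-> S4 -x-> S3 -x-> S2 -x-> S1 -x-> S3 -y-> S0 -x-> S0 -y-> S2 -y-> S4 -y-> S3 -x-> S2 -x-> S1 -x-> S3  → end S3, accepted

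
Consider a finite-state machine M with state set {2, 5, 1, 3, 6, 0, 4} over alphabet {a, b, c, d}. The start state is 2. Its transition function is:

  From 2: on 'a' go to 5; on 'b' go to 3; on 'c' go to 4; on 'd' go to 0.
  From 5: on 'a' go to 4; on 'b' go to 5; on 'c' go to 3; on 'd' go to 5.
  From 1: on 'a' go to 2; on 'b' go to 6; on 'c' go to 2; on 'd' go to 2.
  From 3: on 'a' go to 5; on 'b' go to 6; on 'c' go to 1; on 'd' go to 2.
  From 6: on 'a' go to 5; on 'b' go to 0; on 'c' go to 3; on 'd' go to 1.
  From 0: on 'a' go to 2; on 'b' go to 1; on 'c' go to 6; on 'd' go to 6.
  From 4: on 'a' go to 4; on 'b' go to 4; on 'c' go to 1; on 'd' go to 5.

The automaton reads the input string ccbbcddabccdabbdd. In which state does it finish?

Trace: 2 -c-> 4 -c-> 1 -b-> 6 -b-> 0 -c-> 6 -d-> 1 -d-> 2 -a-> 5 -b-> 5 -c-> 3 -c-> 1 -d-> 2 -a-> 5 -b-> 5 -b-> 5 -d-> 5 -d-> 5

5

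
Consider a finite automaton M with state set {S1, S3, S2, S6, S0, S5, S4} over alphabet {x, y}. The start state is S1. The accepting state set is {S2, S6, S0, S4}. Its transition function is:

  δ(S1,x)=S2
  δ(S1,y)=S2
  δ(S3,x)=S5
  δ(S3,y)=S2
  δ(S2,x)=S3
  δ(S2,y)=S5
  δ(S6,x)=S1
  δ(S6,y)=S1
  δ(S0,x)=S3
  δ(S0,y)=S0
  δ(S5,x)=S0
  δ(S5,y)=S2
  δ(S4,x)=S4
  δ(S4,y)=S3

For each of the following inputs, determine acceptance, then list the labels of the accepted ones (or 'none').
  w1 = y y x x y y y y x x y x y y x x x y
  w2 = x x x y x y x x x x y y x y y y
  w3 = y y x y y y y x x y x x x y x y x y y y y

w1: Trace: S1 -y-> S2 -y-> S5 -x-> S0 -x-> S3 -y-> S2 -y-> S5 -y-> S2 -y-> S5 -x-> S0 -x-> S3 -y-> S2 -x-> S3 -y-> S2 -y-> S5 -x-> S0 -x-> S3 -x-> S5 -y-> S2  → end S2, accepted
w2: Trace: S1 -x-> S2 -x-> S3 -x-> S5 -y-> S2 -x-> S3 -y-> S2 -x-> S3 -x-> S5 -x-> S0 -x-> S3 -y-> S2 -y-> S5 -x-> S0 -y-> S0 -y-> S0 -y-> S0  → end S0, accepted
w3: Trace: S1 -y-> S2 -y-> S5 -x-> S0 -y-> S0 -y-> S0 -y-> S0 -y-> S0 -x-> S3 -x-> S5 -y-> S2 -x-> S3 -x-> S5 -x-> S0 -y-> S0 -x-> S3 -y-> S2 -x-> S3 -y-> S2 -y-> S5 -y-> S2 -y-> S5  → end S5, rejected

w1, w2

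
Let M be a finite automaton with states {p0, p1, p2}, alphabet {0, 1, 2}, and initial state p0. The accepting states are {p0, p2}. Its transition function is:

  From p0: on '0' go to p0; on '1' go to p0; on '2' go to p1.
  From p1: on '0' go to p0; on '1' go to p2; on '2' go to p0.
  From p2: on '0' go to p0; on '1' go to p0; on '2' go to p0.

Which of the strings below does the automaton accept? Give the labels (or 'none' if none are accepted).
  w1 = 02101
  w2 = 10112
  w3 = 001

w1: p0 → p0 → p1 → p2 → p0 → p0  → end p0, accepted
w2: p0 → p0 → p0 → p0 → p0 → p1  → end p1, rejected
w3: p0 → p0 → p0 → p0  → end p0, accepted

w1, w3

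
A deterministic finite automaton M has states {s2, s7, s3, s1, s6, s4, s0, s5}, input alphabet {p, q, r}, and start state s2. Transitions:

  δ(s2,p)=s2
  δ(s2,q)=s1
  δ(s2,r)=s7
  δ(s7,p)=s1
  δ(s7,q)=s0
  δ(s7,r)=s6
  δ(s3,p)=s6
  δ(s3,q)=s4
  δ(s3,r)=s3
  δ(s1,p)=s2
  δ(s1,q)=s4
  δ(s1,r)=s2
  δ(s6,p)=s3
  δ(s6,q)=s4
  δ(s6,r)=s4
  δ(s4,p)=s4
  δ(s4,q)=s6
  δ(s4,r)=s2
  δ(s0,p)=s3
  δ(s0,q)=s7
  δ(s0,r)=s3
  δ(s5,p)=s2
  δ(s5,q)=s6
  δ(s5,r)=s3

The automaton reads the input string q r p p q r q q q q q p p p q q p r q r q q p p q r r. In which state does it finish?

s2

start at s2
read 'q': s2 → s1
read 'r': s1 → s2
read 'p': s2 → s2
read 'p': s2 → s2
read 'q': s2 → s1
read 'r': s1 → s2
read 'q': s2 → s1
read 'q': s1 → s4
read 'q': s4 → s6
read 'q': s6 → s4
read 'q': s4 → s6
read 'p': s6 → s3
read 'p': s3 → s6
read 'p': s6 → s3
read 'q': s3 → s4
read 'q': s4 → s6
read 'p': s6 → s3
read 'r': s3 → s3
read 'q': s3 → s4
read 'r': s4 → s2
read 'q': s2 → s1
read 'q': s1 → s4
read 'p': s4 → s4
read 'p': s4 → s4
read 'q': s4 → s6
read 'r': s6 → s4
read 'r': s4 → s2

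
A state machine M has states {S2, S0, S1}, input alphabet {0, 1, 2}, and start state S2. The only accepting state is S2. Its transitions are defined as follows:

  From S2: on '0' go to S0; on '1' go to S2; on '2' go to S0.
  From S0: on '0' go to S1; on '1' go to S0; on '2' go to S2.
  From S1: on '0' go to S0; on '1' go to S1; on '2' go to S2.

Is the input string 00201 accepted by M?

No

start at S2
read '0': S2 → S0
read '0': S0 → S1
read '2': S1 → S2
read '0': S2 → S0
read '1': S0 → S0
End state S0 is not accepting.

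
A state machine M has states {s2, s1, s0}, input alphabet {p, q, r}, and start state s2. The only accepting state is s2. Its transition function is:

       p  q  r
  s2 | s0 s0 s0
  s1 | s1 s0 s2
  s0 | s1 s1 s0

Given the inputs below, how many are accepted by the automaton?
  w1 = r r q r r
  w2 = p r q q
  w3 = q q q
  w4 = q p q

0

w1: Trace: s2 -r-> s0 -r-> s0 -q-> s1 -r-> s2 -r-> s0  → end s0, rejected
w2: Trace: s2 -p-> s0 -r-> s0 -q-> s1 -q-> s0  → end s0, rejected
w3: Trace: s2 -q-> s0 -q-> s1 -q-> s0  → end s0, rejected
w4: Trace: s2 -q-> s0 -p-> s1 -q-> s0  → end s0, rejected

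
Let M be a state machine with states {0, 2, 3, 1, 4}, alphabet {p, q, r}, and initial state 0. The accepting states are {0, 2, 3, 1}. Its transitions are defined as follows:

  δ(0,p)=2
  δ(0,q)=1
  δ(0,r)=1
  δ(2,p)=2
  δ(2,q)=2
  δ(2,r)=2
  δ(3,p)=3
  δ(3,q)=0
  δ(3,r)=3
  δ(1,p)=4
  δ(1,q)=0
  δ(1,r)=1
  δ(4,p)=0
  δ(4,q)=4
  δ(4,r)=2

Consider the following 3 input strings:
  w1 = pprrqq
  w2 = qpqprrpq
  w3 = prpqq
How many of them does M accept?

w1:
  start at 0
  read 'p': 0 → 2
  read 'p': 2 → 2
  read 'r': 2 → 2
  read 'r': 2 → 2
  read 'q': 2 → 2
  read 'q': 2 → 2
  end 2, accepted
w2:
  start at 0
  read 'q': 0 → 1
  read 'p': 1 → 4
  read 'q': 4 → 4
  read 'p': 4 → 0
  read 'r': 0 → 1
  read 'r': 1 → 1
  read 'p': 1 → 4
  read 'q': 4 → 4
  end 4, rejected
w3:
  start at 0
  read 'p': 0 → 2
  read 'r': 2 → 2
  read 'p': 2 → 2
  read 'q': 2 → 2
  read 'q': 2 → 2
  end 2, accepted

2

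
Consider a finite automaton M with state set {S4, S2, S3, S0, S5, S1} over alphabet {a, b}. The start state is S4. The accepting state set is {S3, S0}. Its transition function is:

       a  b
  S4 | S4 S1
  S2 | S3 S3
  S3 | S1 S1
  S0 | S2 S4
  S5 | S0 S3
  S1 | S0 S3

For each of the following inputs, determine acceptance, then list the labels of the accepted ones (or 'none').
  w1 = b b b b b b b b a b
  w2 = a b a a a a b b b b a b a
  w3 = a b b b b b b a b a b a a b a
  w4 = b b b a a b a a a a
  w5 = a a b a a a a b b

w1, w4

w1: S4 → S1 → S3 → S1 → S3 → S1 → S3 → S1 → S3 → S1 → S3  → end S3, accepted
w2: S4 → S4 → S1 → S0 → S2 → S3 → S1 → S3 → S1 → S3 → S1 → S0 → S4 → S4  → end S4, rejected
w3: S4 → S4 → S1 → S3 → S1 → S3 → S1 → S3 → S1 → S3 → S1 → S3 → S1 → S0 → S4 → S4  → end S4, rejected
w4: S4 → S1 → S3 → S1 → S0 → S2 → S3 → S1 → S0 → S2 → S3  → end S3, accepted
w5: S4 → S4 → S4 → S1 → S0 → S2 → S3 → S1 → S3 → S1  → end S1, rejected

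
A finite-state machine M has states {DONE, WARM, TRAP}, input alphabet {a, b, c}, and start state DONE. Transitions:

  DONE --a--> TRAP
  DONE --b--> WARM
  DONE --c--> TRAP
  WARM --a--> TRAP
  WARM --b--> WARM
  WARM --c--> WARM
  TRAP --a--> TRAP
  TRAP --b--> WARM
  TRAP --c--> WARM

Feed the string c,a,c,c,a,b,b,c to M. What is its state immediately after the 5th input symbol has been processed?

TRAP

start at DONE
read 'c': DONE → TRAP
read 'a': TRAP → TRAP
read 'c': TRAP → WARM
read 'c': WARM → WARM
read 'a': WARM → TRAP
After 5 symbols: TRAP.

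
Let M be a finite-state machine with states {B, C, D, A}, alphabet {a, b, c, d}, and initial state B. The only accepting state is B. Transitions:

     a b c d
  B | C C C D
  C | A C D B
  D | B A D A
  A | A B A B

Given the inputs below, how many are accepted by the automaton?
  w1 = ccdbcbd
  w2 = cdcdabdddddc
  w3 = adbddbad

2

w1: Trace: B -c-> C -c-> D -d-> A -b-> B -c-> C -b-> C -d-> B  → end B, accepted
w2: Trace: B -c-> C -d-> B -c-> C -d-> B -a-> C -b-> C -d-> B -d-> D -d-> A -d-> B -d-> D -c-> D  → end D, rejected
w3: Trace: B -a-> C -d-> B -b-> C -d-> B -d-> D -b-> A -a-> A -d-> B  → end B, accepted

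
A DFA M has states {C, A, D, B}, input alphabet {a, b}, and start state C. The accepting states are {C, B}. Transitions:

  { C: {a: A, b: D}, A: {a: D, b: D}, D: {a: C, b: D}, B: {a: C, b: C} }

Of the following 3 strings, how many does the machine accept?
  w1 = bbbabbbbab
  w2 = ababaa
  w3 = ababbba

1

w1: C → D → D → D → C → D → D → D → D → C → D  → end D, rejected
w2: C → A → D → C → D → C → A  → end A, rejected
w3: C → A → D → C → D → D → D → C  → end C, accepted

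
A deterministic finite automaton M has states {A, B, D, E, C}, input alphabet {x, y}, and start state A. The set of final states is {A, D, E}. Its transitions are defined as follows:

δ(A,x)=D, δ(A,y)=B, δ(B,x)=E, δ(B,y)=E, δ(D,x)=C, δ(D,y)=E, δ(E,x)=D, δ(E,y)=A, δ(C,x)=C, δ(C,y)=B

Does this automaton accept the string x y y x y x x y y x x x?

start at A
read 'x': A → D
read 'y': D → E
read 'y': E → A
read 'x': A → D
read 'y': D → E
read 'x': E → D
read 'x': D → C
read 'y': C → B
read 'y': B → E
read 'x': E → D
read 'x': D → C
read 'x': C → C
End state C is not accepting.

No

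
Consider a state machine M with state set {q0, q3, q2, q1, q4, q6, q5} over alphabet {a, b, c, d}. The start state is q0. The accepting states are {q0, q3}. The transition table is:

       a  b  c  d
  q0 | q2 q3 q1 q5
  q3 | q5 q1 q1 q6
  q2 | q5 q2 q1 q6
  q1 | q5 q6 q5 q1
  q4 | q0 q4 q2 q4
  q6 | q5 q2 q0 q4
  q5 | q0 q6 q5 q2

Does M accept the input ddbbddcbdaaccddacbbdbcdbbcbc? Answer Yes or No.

Yes

q0 → q5 → q2 → q2 → q2 → q6 → q4 → q2 → q2 → q6 → q5 → q0 → q1 → q5 → q2 → q6 → q5 → q5 → q6 → q2 → q6 → q2 → q1 → q1 → q6 → q2 → q1 → q6 → q0
End state q0 is accepting.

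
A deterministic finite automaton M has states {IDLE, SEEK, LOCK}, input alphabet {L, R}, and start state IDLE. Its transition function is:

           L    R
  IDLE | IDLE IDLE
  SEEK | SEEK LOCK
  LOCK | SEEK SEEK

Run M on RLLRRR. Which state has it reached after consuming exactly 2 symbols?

IDLE → IDLE → IDLE
After 2 symbols: IDLE.

IDLE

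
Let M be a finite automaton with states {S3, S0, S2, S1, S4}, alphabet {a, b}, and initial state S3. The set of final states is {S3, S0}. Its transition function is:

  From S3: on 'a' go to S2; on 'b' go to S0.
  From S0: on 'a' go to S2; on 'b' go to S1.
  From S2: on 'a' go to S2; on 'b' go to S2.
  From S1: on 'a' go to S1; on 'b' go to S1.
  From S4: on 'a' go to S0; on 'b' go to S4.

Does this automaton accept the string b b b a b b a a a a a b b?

Trace: S3 -b-> S0 -b-> S1 -b-> S1 -a-> S1 -b-> S1 -b-> S1 -a-> S1 -a-> S1 -a-> S1 -a-> S1 -a-> S1 -b-> S1 -b-> S1
End state S1 is not accepting.

No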